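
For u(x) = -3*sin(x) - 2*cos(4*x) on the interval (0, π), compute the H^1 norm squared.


||u||_{H^1(0,π)}^2 = -136/5 + 43*π

u'(x) = 8*sin(4*x) - 3*cos(x).
Expand u² and (u')² and integrate term by term on (0, π), using: for integers n ≥ 1, ∫_0^π sin²(nx) dx = ∫_0^π cos²(nx) dx = π/2; for n ≠ n', ∫_0^π sin(nx)sin(n'x) dx = ∫_0^π cos(nx)cos(n'x) dx = 0; and by product-to-sum, ∫_0^π sin(nx)cos(n'x) dx = ½∫_0^π [sin((n+n')x) + sin((n−n')x)] dx, which is 0 when n+n' is even and 2n/(n²−n'²) when n+n' is odd (it need not vanish on (0, π)).
  u² squared terms: (-3)²·∫sin(x)² dx = 9·π/2 = 9*π/2;  (-2)²·∫cos(4x)² dx = 4·π/2 = 2*π.
  u² cross terms: 2·(-3)·(-2)·∫sin(x)·cos(4x) dx = 12·(-2/15) = -8/5.
  So ∫_0^π u² dx = 9*π/2 + 2*π − 8/5 = -8/5 + 13*π/2.
  (u')² squared terms: (-3)²·∫cos(x)² dx = 9·π/2 = 9*π/2;  (8)²·∫sin(4x)² dx = 64·π/2 = 32*π.
  (u')² cross terms: 2·(-3)·(8)·∫cos(x)·sin(4x) dx = -48·(8/15) = -128/5.
  So ∫_0^π (u')² dx = 9*π/2 + 32*π − 128/5 = -128/5 + 73*π/2.
||u||_{H^1}^2 = (-8/5 + 13*π/2) + (-128/5 + 73*π/2) = -136/5 + 43*π.


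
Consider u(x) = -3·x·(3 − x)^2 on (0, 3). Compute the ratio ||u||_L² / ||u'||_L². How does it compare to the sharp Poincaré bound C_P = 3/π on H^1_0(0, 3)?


||u||_L² / ||u'||_L² = 3*sqrt(14)/14 < C_P = 3/π.

u(x) = -3·x·(3 − x)^2, so u'(x) = 9*(1 - x)*(x - 3).
u(x) = -3·x·(3 − x)^2 vanishes at x = 0 and x = 3, so u ∈ H^1_0(0, 3). Differentiate via the product rule and integrate the resulting polynomials term by term.
  ∫_0^3 u² dx = ∫_0^3 (9*x^6 - 108*x^5 + 486*x^4 - 972*x^3 + 729*x^2) dx. Term by term:
    ∫_0^3 9*x^6 dx = 19683/7;  ∫_0^3 -108*x^5 dx = -13122;  ∫_0^3 486*x^4 dx = 118098/5;
    ∫_0^3 -972*x^3 dx = -19683;  ∫_0^3 729*x^2 dx = 6561.
  Sum: 19683/7 − 13122 + 118098/5 − 19683 + 6561 = 6561/35.
  ∫_0^3 (u')² dx = ∫_0^3 (81*x^4 - 648*x^3 + 1782*x^2 - 1944*x + 729) dx. Term by term:
    ∫_0^3 81*x^4 dx = 19683/5;  ∫_0^3 -648*x^3 dx = -13122;  ∫_0^3 1782*x^2 dx = 16038;
    ∫_0^3 -1944*x dx = -8748;  ∫_0^3 729 dx = 2187.
  Sum: 19683/5 − 13122 + 16038 − 8748 + 2187 = 1458/5.
∫_0^3 u² dx = 6561/35, so ||u||_L² = 81*sqrt(35)/35.
∫_0^3 (u')² dx = 1458/5, so ||u'||_L² = 27*sqrt(10)/5.
Ratio ||u||_L² / ||u'||_L² = 3*sqrt(14)/14.
Sharp Poincaré constant on H^1_0(0, 3) is C_P = L/π = 3/π, achieved by sin(π/3·x).
A polynomial bump cannot attain the sharp Poincaré constant (only the first sine eigenfunction does), so the ratio is strictly less than C_P, consistent with ||u||_L² ≤ C_P ||u'||_L².


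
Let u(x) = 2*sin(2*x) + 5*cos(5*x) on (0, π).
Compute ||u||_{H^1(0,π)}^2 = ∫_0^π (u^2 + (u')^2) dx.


||u||_{H^1(0,π)}^2 = -2080/21 + 335*π

u'(x) = -25*sin(5*x) + 4*cos(2*x).
Expand u² and (u')² and integrate term by term on (0, π), using: for integers n ≥ 1, ∫_0^π sin²(nx) dx = ∫_0^π cos²(nx) dx = π/2; for n ≠ n', ∫_0^π sin(nx)sin(n'x) dx = ∫_0^π cos(nx)cos(n'x) dx = 0; and by product-to-sum, ∫_0^π sin(nx)cos(n'x) dx = ½∫_0^π [sin((n+n')x) + sin((n−n')x)] dx, which is 0 when n+n' is even and 2n/(n²−n'²) when n+n' is odd (it need not vanish on (0, π)).
  u² squared terms: (2)²·∫sin(2x)² dx = 4·π/2 = 2*π;  (5)²·∫cos(5x)² dx = 25·π/2 = 25*π/2.
  u² cross terms: 2·(2)·(5)·∫sin(2x)·cos(5x) dx = 20·(-4/21) = -80/21.
  So ∫_0^π u² dx = 2*π + 25*π/2 − 80/21 = -80/21 + 29*π/2.
  (u')² squared terms: (-25)²·∫sin(5x)² dx = 625·π/2 = 625*π/2;  (4)²·∫cos(2x)² dx = 16·π/2 = 8*π.
  (u')² cross terms: 2·(-25)·(4)·∫sin(5x)·cos(2x) dx = -200·(10/21) = -2000/21.
  So ∫_0^π (u')² dx = 625*π/2 + 8*π − 2000/21 = -2000/21 + 641*π/2.
||u||_{H^1}^2 = (-80/21 + 29*π/2) + (-2000/21 + 641*π/2) = -2080/21 + 335*π.


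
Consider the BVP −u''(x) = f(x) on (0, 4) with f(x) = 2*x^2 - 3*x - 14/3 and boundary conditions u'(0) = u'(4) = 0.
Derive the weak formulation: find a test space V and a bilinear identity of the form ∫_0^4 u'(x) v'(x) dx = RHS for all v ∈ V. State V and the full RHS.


V = H^1(0, 4) (no boundary constraint on v; u is determined up to an additive constant); weak form: ∫_0^4 u'v' dx = ∫_0^4 (2*x^2 - 3*x - 14/3) v dx for all v ∈ V.

Multiply both sides by a test function v and integrate from 0 to 4:
  ∫_0^4 −u''(x) v(x) dx = ∫_0^4 f(x) v(x) dx.
Integrate the LHS by parts once:
  ∫_0^4 −u'' v dx = −[u'(x) v(x)]_0^4 + ∫_0^4 u'(x) v'(x) dx.
Thus ∫_0^4 u'(x) v'(x) dx = ∫_0^4 f(x) v(x) dx + [u'(x) v(x)]_0^4.
Choose V so that boundary terms are either known or forced to vanish.
u has homogeneous Neumann: u'(0) = u'(4) = 0. So [u' v]_0^4 = 0·v(4) − 0·v(0) = 0 for any v; take V = H^1(0, 4).
Weak formulation: find u (satisfying any essential BC) such that ∫_0^4 u'(x) v'(x) dx = ∫_0^4 f v dx for all v ∈ V (homogeneous Neumann, so boundary terms vanish).
Substituting f(x) = 2*x^2 - 3*x - 14/3, the right-hand side is ∫_0^4 (2*x^2 - 3*x - 14/3) v dx.
Compatibility check (pure Neumann): taking v ≡ 1 ∈ V gives 0 = ∫_0^4 f dx + (0) − (0), i.e. ∫_0^4 f dx must equal u'(0) − u'(4) = 0. Indeed ∫_0^4 (2*x^2 - 3*x - 14/3) dx = 0, so the data are compatible. The solution is then unique only up to an additive constant (fix it e.g. by requiring ∫_0^4 u dx = 0).


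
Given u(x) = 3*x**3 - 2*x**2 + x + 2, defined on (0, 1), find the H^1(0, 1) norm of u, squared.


||u||_{H^1}^2 = 472/35

The H^1 norm (squared) on an interval (0, L) is
  ||u||_{H^1}^2 = ∫_0^L u(x)^2 dx + ∫_0^L u'(x)^2 dx.
Compute u'(x) = 9*x**2 - 4*x + 1.
Then u(x)^2 = 9*x**6 - 12*x**5 + 10*x**4 + 8*x**3 - 7*x**2 + 4*x + 4 and u'(x)^2 = 81*x**4 - 72*x**3 + 34*x**2 - 8*x + 1.
Integrate each monomial from 0 to 1 using ∫_0^1 c·x^n dx = c·1^(n+1)/(n+1):
  ∫_0^1 u(x)^2 dx = ∫_0^1 (9*x^6 - 12*x^5 + 10*x^4 + 8*x^3 - 7*x^2 + 4*x + 4) dx. Term by term:
    ∫_0^1 9*x^6 dx = 9/7;  ∫_0^1 -12*x^5 dx = -2;  ∫_0^1 10*x^4 dx = 2;
    ∫_0^1 8*x^3 dx = 2;  ∫_0^1 -7*x^2 dx = -7/3;  ∫_0^1 4*x dx = 2;
    ∫_0^1 4 dx = 4.
  Sum: 9/7 − 2 + 2 + 2 − 7/3 + 2 + 4 = 146/21.
  ∫_0^1 u'(x)^2 dx = ∫_0^1 (81*x^4 - 72*x^3 + 34*x^2 - 8*x + 1) dx. Term by term:
    ∫_0^1 81*x^4 dx = 81/5;  ∫_0^1 -72*x^3 dx = -18;  ∫_0^1 34*x^2 dx = 34/3;
    ∫_0^1 -8*x dx = -4;  ∫_0^1 1 dx = 1.
  Sum: 81/5 − 18 + 34/3 − 4 + 1 = 98/15.
Adding: ||u||_{H^1}^2 = 146/21 + 98/15 = 472/35.


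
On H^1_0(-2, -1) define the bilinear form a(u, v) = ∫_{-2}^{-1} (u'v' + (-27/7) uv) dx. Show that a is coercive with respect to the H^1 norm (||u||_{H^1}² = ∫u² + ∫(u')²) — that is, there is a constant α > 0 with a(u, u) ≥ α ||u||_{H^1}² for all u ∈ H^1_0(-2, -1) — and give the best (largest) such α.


α = (-27/7 + π^2)/(1 + π^2)

Coercivity of a(·,·) on H^1_0(-2, -1) means a(u, u) ≥ α ||u||_{H^1}² for every u ∈ H^1_0.
The interval has length L = 1, and Poincaré/coercivity depend only on L. Here a(u, u) = ∫(u')² + (-27/7)·∫u².
Here c = -27/7 < 0 with |c| < (π/L)² = π^2, so coercivity still holds. The condition a(u,u) ≥ α||u||_{H^1}² reads (1−α)∫(u')² ≥ (α−c)∫u². Any admissible α is ≤ 1 (rapidly oscillating u have ∫u²/∫(u')² → 0), and α = 1 would force 0 ≥ (1−c)∫u², impossible since c < 1; so 1−α > 0. By the sharp Poincaré inequality on H^1_0 of an interval of length L, ∫(u')² ≥ (π/L)²∫u² with equality for the first sine mode sin(π(x−x₀)/L) (x₀ the left endpoint), so the inequality holds for all u iff (1−α)(π/L)² ≥ α − c, i.e. α ≤ ((π/L)² + c)/((π/L)² + 1) = (1 + c(L/π)²)/(1 + (L/π)²). (Direct route, valid since c ≤ 0: Poincaré gives c∫u² ≥ c(L/π)²∫(u')², so a(u,u) ≥ (1 + c(L/π)²)∫(u')², while ||u||_{H^1}² ≤ (1 + (L/π)²)∫(u')²; dividing yields the same α.) With (π/L)² = π^2 and c = -27/7, the largest admissible constant is α = ((π/L)² + c)/((π/L)² + 1).
Simplifying, α = (-27/7 + π^2)/(1 + π^2).


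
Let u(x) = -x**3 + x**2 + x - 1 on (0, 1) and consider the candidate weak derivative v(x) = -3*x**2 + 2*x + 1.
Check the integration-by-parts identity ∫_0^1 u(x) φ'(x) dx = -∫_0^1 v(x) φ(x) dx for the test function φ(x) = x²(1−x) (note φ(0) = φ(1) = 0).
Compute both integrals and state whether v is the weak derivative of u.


LHS = -1/12, RHS = -1/12. Yes, v = u' weakly.

u(x) = -x**3 + x**2 + x - 1, classical derivative u'(x) = -3*x**2 + 2*x + 1.
φ(x) = x²(1−x), so φ'(x) = x*(2 - 3*x).
Note φ(0) = φ(1) = 0, so the boundary term u·φ vanishes.
LHS = ∫_0^1 u(x) φ'(x) dx = ∫_0^1 (3*x^5 - 5*x^4 - x^3 + 5*x^2 - 2*x) dx. Term by term:
  ∫_0^1 3*x^5 dx = 1/2;  ∫_0^1 -5*x^4 dx = -1;  ∫_0^1 -x^3 dx = -1/4;
  ∫_0^1 5*x^2 dx = 5/3;  ∫_0^1 -2*x dx = -1.
Sum: 1/2 − 1 − 1/4 + 5/3 − 1 = -1/12.
So LHS = -1/12.
∫_0^1 v(x) φ(x) dx = ∫_0^1 (3*x^5 - 5*x^4 + x^3 + x^2) dx. Term by term:
  ∫_0^1 3*x^5 dx = 1/2;  ∫_0^1 -5*x^4 dx = -1;  ∫_0^1 x^3 dx = 1/4;
  ∫_0^1 x^2 dx = 1/3.
Sum: 1/2 − 1 + 1/4 + 1/3 = 1/12.
So RHS = -∫_0^1 v(x) φ(x) dx = -1/12.
LHS = RHS, so the identity holds for this test φ.
Moreover u is smooth here and v(x) = u'(x) = -3*x**2 + 2*x + 1 pointwise, so the identity holds for every test function. Hence v is the weak derivative of u.


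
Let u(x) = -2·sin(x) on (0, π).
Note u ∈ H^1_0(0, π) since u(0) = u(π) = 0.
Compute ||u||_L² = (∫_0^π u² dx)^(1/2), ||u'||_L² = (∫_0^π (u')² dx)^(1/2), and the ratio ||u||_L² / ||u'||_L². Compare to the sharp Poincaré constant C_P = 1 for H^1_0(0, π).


||u||_L² / ||u'||_L² = 1 = C_P.

u(x) = -2·sin(x), so u'(x) = -2*cos(x).
Writing u(x) = A·sin(kπx/L) with A = -2 and k = 1, use ∫_0^L sin²(kπx/L) dx = L/2 and ∫_0^L cos²(kπx/L) dx = L/2.
u² = 4·sin²(x) and (u')² = 4·cos²(x), and each of sin², cos² integrates to L/2 = π/2 over (0, π).
∫_0^π u² dx = 2*π, so ||u||_L² = sqrt(2)*sqrt(π).
∫_0^π (u')² dx = 2*π, so ||u'||_L² = sqrt(2)*sqrt(π).
Ratio ||u||_L² / ||u'||_L² = 1.
Sharp Poincaré constant on H^1_0(0, π) is C_P = L/π = 1, achieved by sin(x).
This is the k = 1 eigenfunction (up to amplitude), so the ratio equals the sharp Poincaré constant exactly.


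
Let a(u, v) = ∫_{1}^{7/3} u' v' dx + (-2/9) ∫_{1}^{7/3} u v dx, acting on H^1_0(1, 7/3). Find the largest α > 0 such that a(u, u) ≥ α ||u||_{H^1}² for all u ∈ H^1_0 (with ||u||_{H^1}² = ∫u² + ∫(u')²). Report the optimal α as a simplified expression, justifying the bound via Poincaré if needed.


α = (-32 + 81*π^2)/(9*(16 + 9*π^2))

Coercivity of a(·,·) on H^1_0(1, 7/3) means a(u, u) ≥ α ||u||_{H^1}² for every u ∈ H^1_0.
The interval has length L = 4/3, and Poincaré/coercivity depend only on L. Here a(u, u) = ∫(u')² + (-2/9)·∫u².
Here c = -2/9 < 0 with |c| < (π/L)² = 9*π^2/16, so coercivity still holds. The condition a(u,u) ≥ α||u||_{H^1}² reads (1−α)∫(u')² ≥ (α−c)∫u². Any admissible α is ≤ 1 (rapidly oscillating u have ∫u²/∫(u')² → 0), and α = 1 would force 0 ≥ (1−c)∫u², impossible since c < 1; so 1−α > 0. By the sharp Poincaré inequality on H^1_0 of an interval of length L, ∫(u')² ≥ (π/L)²∫u² with equality for the first sine mode sin(π(x−x₀)/L) (x₀ the left endpoint), so the inequality holds for all u iff (1−α)(π/L)² ≥ α − c, i.e. α ≤ ((π/L)² + c)/((π/L)² + 1) = (1 + c(L/π)²)/(1 + (L/π)²). (Direct route, valid since c ≤ 0: Poincaré gives c∫u² ≥ c(L/π)²∫(u')², so a(u,u) ≥ (1 + c(L/π)²)∫(u')², while ||u||_{H^1}² ≤ (1 + (L/π)²)∫(u')²; dividing yields the same α.) With (π/L)² = 9*π^2/16 and c = -2/9, the largest admissible constant is α = ((π/L)² + c)/((π/L)² + 1).
Simplifying, α = (-32 + 81*π^2)/(9*(16 + 9*π^2)).


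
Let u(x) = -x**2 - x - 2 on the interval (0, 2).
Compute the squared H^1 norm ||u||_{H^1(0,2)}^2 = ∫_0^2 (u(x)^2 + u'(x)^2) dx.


||u||_{H^1}^2 = 322/5

The H^1 norm (squared) on an interval (0, L) is
  ||u||_{H^1}^2 = ∫_0^L u(x)^2 dx + ∫_0^L u'(x)^2 dx.
Compute u'(x) = -2*x - 1.
Then u(x)^2 = x**4 + 2*x**3 + 5*x**2 + 4*x + 4 and u'(x)^2 = 4*x**2 + 4*x + 1.
Integrate each monomial from 0 to 2 using ∫_0^2 c·x^n dx = c·2^(n+1)/(n+1):
  ∫_0^2 u(x)^2 dx = ∫_0^2 (x^4 + 2*x^3 + 5*x^2 + 4*x + 4) dx. Term by term:
    ∫_0^2 x^4 dx = 32/5;  ∫_0^2 2*x^3 dx = 8;  ∫_0^2 5*x^2 dx = 40/3;
    ∫_0^2 4*x dx = 8;  ∫_0^2 4 dx = 8.
  Sum: 32/5 + 8 + 40/3 + 8 + 8 = 656/15.
  ∫_0^2 u'(x)^2 dx = ∫_0^2 (4*x^2 + 4*x + 1) dx. Term by term:
    ∫_0^2 4*x^2 dx = 32/3;  ∫_0^2 4*x dx = 8;  ∫_0^2 1 dx = 2.
  Sum: 32/3 + 8 + 2 = 62/3.
Adding: ||u||_{H^1}^2 = 656/15 + 62/3 = 322/5.


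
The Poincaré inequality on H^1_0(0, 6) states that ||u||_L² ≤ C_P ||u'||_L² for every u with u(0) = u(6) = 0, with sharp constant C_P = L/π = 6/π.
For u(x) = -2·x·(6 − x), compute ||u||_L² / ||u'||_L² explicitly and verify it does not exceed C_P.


||u||_L² / ||u'||_L² = 3*sqrt(10)/5 < C_P = 6/π.

u(x) = -2·x·(6 − x), so u'(x) = 4*x - 12.
u(x) = -2·x·(6 − x) vanishes at x = 0 and x = 6, so u ∈ H^1_0(0, 6). Differentiate via the product rule and integrate the resulting polynomials term by term.
  ∫_0^6 u² dx = ∫_0^6 (4*x^4 - 48*x^3 + 144*x^2) dx. Term by term:
    ∫_0^6 4*x^4 dx = 31104/5;  ∫_0^6 -48*x^3 dx = -15552;  ∫_0^6 144*x^2 dx = 10368.
  Sum: 31104/5 − 15552 + 10368 = 5184/5.
  ∫_0^6 (u')² dx = ∫_0^6 (16*x^2 - 96*x + 144) dx. Term by term:
    ∫_0^6 16*x^2 dx = 1152;  ∫_0^6 -96*x dx = -1728;  ∫_0^6 144 dx = 864.
  Sum: 1152 − 1728 + 864 = 288.
∫_0^6 u² dx = 5184/5, so ||u||_L² = 72*sqrt(5)/5.
∫_0^6 (u')² dx = 288, so ||u'||_L² = 12*sqrt(2).
Ratio ||u||_L² / ||u'||_L² = 3*sqrt(10)/5.
Sharp Poincaré constant on H^1_0(0, 6) is C_P = L/π = 6/π, achieved by sin(π/6·x).
A polynomial bump cannot attain the sharp Poincaré constant (only the first sine eigenfunction does), so the ratio is strictly less than C_P, consistent with ||u||_L² ≤ C_P ||u'||_L².


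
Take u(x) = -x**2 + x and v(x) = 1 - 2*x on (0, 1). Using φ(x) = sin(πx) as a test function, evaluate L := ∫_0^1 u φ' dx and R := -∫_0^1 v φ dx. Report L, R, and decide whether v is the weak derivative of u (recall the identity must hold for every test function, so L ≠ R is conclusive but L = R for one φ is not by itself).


LHS = 0, RHS = 0. Yes, v = u' weakly.

u(x) = -x**2 + x, classical derivative u'(x) = 1 - 2*x.
φ(x) = sin(πx), so φ'(x) = π*cos(π*x).
Note φ(0) = φ(1) = 0, so the boundary term u·φ vanishes.
LHS = ∫_0^1 u(x) φ'(x) dx = ∫_0^1 (-π*x^2*cos(π*x) + π*x*cos(π*x)) dx. Term by term:
  ∫_0^1 π*x*cos(π*x) dx = -2/π;  ∫_0^1 -π*x^2*cos(π*x) dx = 2/π.
Sum: -2/π + 2/π = 0.
So LHS = 0.
∫_0^1 v(x) φ(x) dx = ∫_0^1 (-2*x*sin(π*x) + sin(π*x)) dx. Term by term:
  ∫_0^1 -2*x*sin(π*x) dx = -2/π;  ∫_0^1 sin(π*x) dx = 2/π.
Sum: -2/π + 2/π = 0.
So RHS = -∫_0^1 v(x) φ(x) dx = 0.
LHS = RHS, so the identity holds for this test φ.
Moreover u is smooth here and v(x) = u'(x) = 1 - 2*x pointwise, so the identity holds for every test function. Hence v is the weak derivative of u.


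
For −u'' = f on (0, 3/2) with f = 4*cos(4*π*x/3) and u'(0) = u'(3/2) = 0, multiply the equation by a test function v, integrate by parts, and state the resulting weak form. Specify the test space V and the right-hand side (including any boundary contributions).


V = H^1(0, 3/2) (no boundary constraint on v; u is determined up to an additive constant); weak form: ∫_0^3/2 u'v' dx = ∫_0^3/2 (4*cos(4*π*x/3)) v dx for all v ∈ V.

Multiply both sides by a test function v and integrate from 0 to 3/2:
  ∫_0^3/2 −u''(x) v(x) dx = ∫_0^3/2 f(x) v(x) dx.
Integrate the LHS by parts once:
  ∫_0^3/2 −u'' v dx = −[u'(x) v(x)]_0^3/2 + ∫_0^3/2 u'(x) v'(x) dx.
Thus ∫_0^3/2 u'(x) v'(x) dx = ∫_0^3/2 f(x) v(x) dx + [u'(x) v(x)]_0^3/2.
Choose V so that boundary terms are either known or forced to vanish.
u has homogeneous Neumann: u'(0) = u'(3/2) = 0. So [u' v]_0^3/2 = 0·v(3/2) − 0·v(0) = 0 for any v; take V = H^1(0, 3/2).
Weak formulation: find u (satisfying any essential BC) such that ∫_0^3/2 u'(x) v'(x) dx = ∫_0^3/2 f v dx for all v ∈ V (homogeneous Neumann, so boundary terms vanish).
Substituting f(x) = 4*cos(4*π*x/3), the right-hand side is ∫_0^3/2 (4*cos(4*π*x/3)) v dx.
Compatibility check (pure Neumann): taking v ≡ 1 ∈ V gives 0 = ∫_0^3/2 f dx + (0) − (0), i.e. ∫_0^3/2 f dx must equal u'(0) − u'(3/2) = 0. Indeed ∫_0^3/2 (4*cos(4*π*x/3)) dx = 0, so the data are compatible. The solution is then unique only up to an additive constant (fix it e.g. by requiring ∫_0^3/2 u dx = 0).


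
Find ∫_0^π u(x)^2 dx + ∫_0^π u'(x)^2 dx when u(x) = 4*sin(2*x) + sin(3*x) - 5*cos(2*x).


||u||_{H^1(0,π)}^2 = -60 + 215*π/2

u'(x) = 10*sin(2*x) + 8*cos(2*x) + 3*cos(3*x).
Expand u² and (u')² and integrate term by term on (0, π), using: for integers n ≥ 1, ∫_0^π sin²(nx) dx = ∫_0^π cos²(nx) dx = π/2; for n ≠ n', ∫_0^π sin(nx)sin(n'x) dx = ∫_0^π cos(nx)cos(n'x) dx = 0; and by product-to-sum, ∫_0^π sin(nx)cos(n'x) dx = ½∫_0^π [sin((n+n')x) + sin((n−n')x)] dx, which is 0 when n+n' is even and 2n/(n²−n'²) when n+n' is odd (it need not vanish on (0, π)).
  u² squared terms: (-5)²·∫cos(2x)² dx = 25·π/2 = 25*π/2;  (4)²·∫sin(2x)² dx = 16·π/2 = 8*π;  (1)²·∫sin(3x)² dx = 1·π/2 = π/2.
  u² cross terms: 2·(-5)·(4)·∫cos(2x)·sin(2x) dx = -40·(0) = 0;  2·(-5)·(1)·∫cos(2x)·sin(3x) dx = -10·(6/5) = -12;  2·(4)·(1)·∫sin(2x)·sin(3x) dx = 8·(0) = 0.
  So ∫_0^π u² dx = 25*π/2 + 8*π + π/2 + 0 − 12 + 0 = -12 + 21*π.
  (u')² squared terms: (3)²·∫cos(3x)² dx = 9·π/2 = 9*π/2;  (8)²·∫cos(2x)² dx = 64·π/2 = 32*π;  (10)²·∫sin(2x)² dx = 100·π/2 = 50*π.
  (u')² cross terms: 2·(3)·(8)·∫cos(3x)·cos(2x) dx = 48·(0) = 0;  2·(3)·(10)·∫cos(3x)·sin(2x) dx = 60·(-4/5) = -48;  2·(8)·(10)·∫cos(2x)·sin(2x) dx = 160·(0) = 0.
  So ∫_0^π (u')² dx = 9*π/2 + 32*π + 50*π + 0 − 48 + 0 = -48 + 173*π/2.
||u||_{H^1}^2 = (-12 + 21*π) + (-48 + 173*π/2) = -60 + 215*π/2.


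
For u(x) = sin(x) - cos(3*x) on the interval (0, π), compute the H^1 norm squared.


||u||_{H^1(0,π)}^2 = 6*π

u'(x) = 3*sin(3*x) + cos(x).
Expand u² and (u')² and integrate term by term on (0, π), using: for integers n ≥ 1, ∫_0^π sin²(nx) dx = ∫_0^π cos²(nx) dx = π/2; for n ≠ n', ∫_0^π sin(nx)sin(n'x) dx = ∫_0^π cos(nx)cos(n'x) dx = 0; and by product-to-sum, ∫_0^π sin(nx)cos(n'x) dx = ½∫_0^π [sin((n+n')x) + sin((n−n')x)] dx, which is 0 when n+n' is even and 2n/(n²−n'²) when n+n' is odd (it need not vanish on (0, π)).
  u² squared terms: (-1)²·∫cos(3x)² dx = 1·π/2 = π/2;  (1)²·∫sin(x)² dx = 1·π/2 = π/2.
  u² cross terms: 2·(-1)·(1)·∫cos(3x)·sin(x) dx = -2·(0) = 0.
  So ∫_0^π u² dx = π/2 + π/2 + 0 = π.
  (u')² squared terms: (3)²·∫sin(3x)² dx = 9·π/2 = 9*π/2;  (1)²·∫cos(x)² dx = 1·π/2 = π/2.
  (u')² cross terms: 2·(3)·(1)·∫sin(3x)·cos(x) dx = 6·(0) = 0.
  So ∫_0^π (u')² dx = 9*π/2 + π/2 + 0 = 5*π.
||u||_{H^1}^2 = (π) + (5*π) = 6*π.


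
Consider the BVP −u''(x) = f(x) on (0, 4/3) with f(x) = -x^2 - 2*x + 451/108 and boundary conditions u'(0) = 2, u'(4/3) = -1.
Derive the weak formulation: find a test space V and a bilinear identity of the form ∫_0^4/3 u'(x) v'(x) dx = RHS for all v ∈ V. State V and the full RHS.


V = H^1(0, 4/3) (v unrestricted at boundary; u is determined up to an additive constant); weak form: ∫_0^4/3 u'v' dx = ∫_0^4/3 (-x^2 - 2*x + 451/108) v dx − v(4/3) − 2·v(0) for all v ∈ V.

Multiply both sides by a test function v and integrate from 0 to 4/3:
  ∫_0^4/3 −u''(x) v(x) dx = ∫_0^4/3 f(x) v(x) dx.
Integrate the LHS by parts once:
  ∫_0^4/3 −u'' v dx = −[u'(x) v(x)]_0^4/3 + ∫_0^4/3 u'(x) v'(x) dx.
Thus ∫_0^4/3 u'(x) v'(x) dx = ∫_0^4/3 f(x) v(x) dx + [u'(x) v(x)]_0^4/3.
Choose V so that boundary terms are either known or forced to vanish.
u has inhomogeneous Neumann u'(0) = 2, u'(4/3) = -1. [u' v]_0^4/3 = (-1)·v(4/3) − (2)·v(0) = − v(4/3) − 2·v(0). Take V = H^1(0, 4/3); boundary term becomes part of RHS.
Weak formulation: find u (satisfying any essential BC) such that ∫_0^4/3 u'(x) v'(x) dx = ∫_0^4/3 f v dx − v(4/3) − 2·v(0) for all v ∈ V (Neumann data are natural BCs: they enter the RHS as boundary terms).
Substituting f(x) = -x^2 - 2*x + 451/108, the right-hand side is ∫_0^4/3 (-x^2 - 2*x + 451/108) v dx − v(4/3) − 2·v(0).
Compatibility check (pure Neumann): taking v ≡ 1 ∈ V gives 0 = ∫_0^4/3 f dx + (-1) − (2), i.e. ∫_0^4/3 f dx must equal u'(0) − u'(4/3) = 3. Indeed ∫_0^4/3 (-x^2 - 2*x + 451/108) dx = 3, so the data are compatible. The solution is then unique only up to an additive constant (fix it e.g. by requiring ∫_0^4/3 u dx = 0).


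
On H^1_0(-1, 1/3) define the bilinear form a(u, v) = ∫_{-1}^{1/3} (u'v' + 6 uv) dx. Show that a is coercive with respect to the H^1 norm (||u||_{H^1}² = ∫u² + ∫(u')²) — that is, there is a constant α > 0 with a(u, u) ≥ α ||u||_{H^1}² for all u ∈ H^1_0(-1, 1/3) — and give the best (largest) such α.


α = 1

Coercivity of a(·,·) on H^1_0(-1, 1/3) means a(u, u) ≥ α ||u||_{H^1}² for every u ∈ H^1_0.
The interval has length L = 4/3, and Poincaré/coercivity depend only on L. Here a(u, u) = ∫(u')² + (6)·∫u².
Here c = 6 ≥ 1, so a(u,u) = ∫(u')² + c∫u² ≥ ∫(u')² + ∫u² = ||u||_{H^1}², i.e. α = 1 works. No larger α is possible: a(u,u) ≥ α||u||_{H^1}² means (1−α)∫(u')² ≥ (α−c)∫u², and for the modes u_n = sin(nπ(x−x₀)/L) (x₀ the left endpoint) one has ∫u_n²/∫(u_n')² = (L/(nπ))² → 0, so a(u_n,u_n)/||u_n||_{H^1}² → 1. Hence the optimal constant is α = 1.
Therefore α = 1.


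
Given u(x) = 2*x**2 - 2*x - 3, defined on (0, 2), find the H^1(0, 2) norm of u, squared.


||u||_{H^1}^2 = 494/15

The H^1 norm (squared) on an interval (0, L) is
  ||u||_{H^1}^2 = ∫_0^L u(x)^2 dx + ∫_0^L u'(x)^2 dx.
Compute u'(x) = 4*x - 2.
Then u(x)^2 = 4*x**4 - 8*x**3 - 8*x**2 + 12*x + 9 and u'(x)^2 = 16*x**2 - 16*x + 4.
Integrate each monomial from 0 to 2 using ∫_0^2 c·x^n dx = c·2^(n+1)/(n+1):
  ∫_0^2 u(x)^2 dx = ∫_0^2 (4*x^4 - 8*x^3 - 8*x^2 + 12*x + 9) dx. Term by term:
    ∫_0^2 4*x^4 dx = 128/5;  ∫_0^2 -8*x^3 dx = -32;  ∫_0^2 -8*x^2 dx = -64/3;
    ∫_0^2 12*x dx = 24;  ∫_0^2 9 dx = 18.
  Sum: 128/5 − 32 − 64/3 + 24 + 18 = 214/15.
  ∫_0^2 u'(x)^2 dx = ∫_0^2 (16*x^2 - 16*x + 4) dx. Term by term:
    ∫_0^2 16*x^2 dx = 128/3;  ∫_0^2 -16*x dx = -32;  ∫_0^2 4 dx = 8.
  Sum: 128/3 − 32 + 8 = 56/3.
Adding: ||u||_{H^1}^2 = 214/15 + 56/3 = 494/15.


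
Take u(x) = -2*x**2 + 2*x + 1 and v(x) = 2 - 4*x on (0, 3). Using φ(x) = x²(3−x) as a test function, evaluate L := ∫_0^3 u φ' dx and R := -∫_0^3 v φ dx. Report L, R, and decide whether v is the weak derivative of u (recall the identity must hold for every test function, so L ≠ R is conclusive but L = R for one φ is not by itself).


LHS = 351/10, RHS = 351/10. Yes, v = u' weakly.

u(x) = -2*x**2 + 2*x + 1, classical derivative u'(x) = 2 - 4*x.
φ(x) = x²(3−x), so φ'(x) = 3*x*(2 - x).
Note φ(0) = φ(3) = 0, so the boundary term u·φ vanishes.
LHS = ∫_0^3 u(x) φ'(x) dx = ∫_0^3 (6*x^4 - 18*x^3 + 9*x^2 + 6*x) dx. Term by term:
  ∫_0^3 6*x^4 dx = 1458/5;  ∫_0^3 -18*x^3 dx = -729/2;  ∫_0^3 9*x^2 dx = 81;
  ∫_0^3 6*x dx = 27.
Sum: 1458/5 − 729/2 + 81 + 27 = 351/10.
So LHS = 351/10.
∫_0^3 v(x) φ(x) dx = ∫_0^3 (4*x^4 - 14*x^3 + 6*x^2) dx. Term by term:
  ∫_0^3 4*x^4 dx = 972/5;  ∫_0^3 -14*x^3 dx = -567/2;  ∫_0^3 6*x^2 dx = 54.
Sum: 972/5 − 567/2 + 54 = -351/10.
So RHS = -∫_0^3 v(x) φ(x) dx = 351/10.
LHS = RHS, so the identity holds for this test φ.
Moreover u is smooth here and v(x) = u'(x) = 2 - 4*x pointwise, so the identity holds for every test function. Hence v is the weak derivative of u.


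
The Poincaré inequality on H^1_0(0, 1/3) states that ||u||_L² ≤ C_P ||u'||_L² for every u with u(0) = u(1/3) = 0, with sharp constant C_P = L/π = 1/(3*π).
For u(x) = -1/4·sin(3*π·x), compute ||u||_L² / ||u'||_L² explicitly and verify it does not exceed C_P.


||u||_L² / ||u'||_L² = 1/(3*π) = C_P.

u(x) = -1/4·sin(3*π·x), so u'(x) = -3*π*cos(3*π*x)/4.
Writing u(x) = A·sin(kπx/L) with A = -1/4 and k = 1, use ∫_0^L sin²(kπx/L) dx = L/2 and ∫_0^L cos²(kπx/L) dx = L/2.
u² = 1/16·sin²(3*π·x) and (u')² = 9*π^2/16·cos²(3*π·x), and each of sin², cos² integrates to L/2 = 1/6 over (0, 1/3).
∫_0^1/3 u² dx = 1/96, so ||u||_L² = sqrt(6)/24.
∫_0^1/3 (u')² dx = 3*π^2/32, so ||u'||_L² = sqrt(6)*π/8.
Ratio ||u||_L² / ||u'||_L² = 1/(3*π).
Sharp Poincaré constant on H^1_0(0, 1/3) is C_P = L/π = 1/(3*π), achieved by sin(3*π·x).
This is the k = 1 eigenfunction (up to amplitude), so the ratio equals the sharp Poincaré constant exactly.


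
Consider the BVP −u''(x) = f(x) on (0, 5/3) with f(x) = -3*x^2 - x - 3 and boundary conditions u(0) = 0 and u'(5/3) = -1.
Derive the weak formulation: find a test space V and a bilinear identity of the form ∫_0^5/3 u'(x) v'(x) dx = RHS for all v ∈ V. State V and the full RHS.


V = {v ∈ H^1(0, 5/3) : v(0) = 0} (test functions vanish at x = 0 where u is specified); weak form: ∫_0^5/3 u'v' dx = ∫_0^5/3 (-3*x^2 - x - 3) v dx − v(5/3) for all v ∈ V.

Multiply both sides by a test function v and integrate from 0 to 5/3:
  ∫_0^5/3 −u''(x) v(x) dx = ∫_0^5/3 f(x) v(x) dx.
Integrate the LHS by parts once:
  ∫_0^5/3 −u'' v dx = −[u'(x) v(x)]_0^5/3 + ∫_0^5/3 u'(x) v'(x) dx.
Thus ∫_0^5/3 u'(x) v'(x) dx = ∫_0^5/3 f(x) v(x) dx + [u'(x) v(x)]_0^5/3.
Choose V so that boundary terms are either known or forced to vanish.
Mixed BC: u(0) = 0 (Dirichlet) and u'(5/3) = -1 (Neumann). Define V = {v ∈ H^1(0, 5/3) : v(0) = 0}. Then [u' v]_0^5/3 = u'(5/3)·v(5/3) − u'(0)·0 = − v(5/3).
Weak formulation: find u (satisfying any essential BC) such that ∫_0^5/3 u'(x) v'(x) dx = ∫_0^5/3 f v dx − v(5/3) for all v ∈ V (Dirichlet at 0 absorbed into V; Neumann datum at x = 5/3 contributes the boundary term).
Substituting f(x) = -3*x^2 - x - 3, the right-hand side is ∫_0^5/3 (-3*x^2 - x - 3) v dx − v(5/3).


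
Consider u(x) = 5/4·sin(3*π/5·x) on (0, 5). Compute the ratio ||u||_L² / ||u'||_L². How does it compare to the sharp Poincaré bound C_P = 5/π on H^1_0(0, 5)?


||u||_L² / ||u'||_L² = 5/(3*π) < C_P = 5/π.

u(x) = 5/4·sin(3*π/5·x), so u'(x) = 3*π*cos(3*π*x/5)/4.
Writing u(x) = A·sin(kπx/L) with A = 5/4 and k = 3, use ∫_0^L sin²(kπx/L) dx = L/2 and ∫_0^L cos²(kπx/L) dx = L/2.
u² = 25/16·sin²(3*π/5·x) and (u')² = 9*π^2/16·cos²(3*π/5·x), and each of sin², cos² integrates to L/2 = 5/2 over (0, 5).
∫_0^5 u² dx = 125/32, so ||u||_L² = 5*sqrt(10)/8.
∫_0^5 (u')² dx = 45*π^2/32, so ||u'||_L² = 3*sqrt(10)*π/8.
Ratio ||u||_L² / ||u'||_L² = 5/(3*π).
Sharp Poincaré constant on H^1_0(0, 5) is C_P = L/π = 5/π, achieved by sin(π/5·x).
This is the k = 3 harmonic; the ratio L/(kπ) is strictly less than C_P = L/π, consistent with the sharp inequality ||u||_L² ≤ C_P ||u'||_L².


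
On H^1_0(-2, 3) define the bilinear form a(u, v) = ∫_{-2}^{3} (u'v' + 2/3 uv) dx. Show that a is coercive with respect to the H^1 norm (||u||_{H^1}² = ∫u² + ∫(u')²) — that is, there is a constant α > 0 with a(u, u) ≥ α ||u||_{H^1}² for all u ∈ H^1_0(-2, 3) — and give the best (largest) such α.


α = (π^2 + 50/3)/(π^2 + 25)

Coercivity of a(·,·) on H^1_0(-2, 3) means a(u, u) ≥ α ||u||_{H^1}² for every u ∈ H^1_0.
The interval has length L = 5, and Poincaré/coercivity depend only on L. Here a(u, u) = ∫(u')² + (2/3)·∫u².
Here 0 < c = 2/3 < 1. The condition a(u,u) ≥ α||u||_{H^1}² reads (1−α)∫(u')² ≥ (α−c)∫u². Any admissible α is ≤ 1 (rapidly oscillating u have ∫u²/∫(u')² → 0), and α = 1 would force 0 ≥ (1−c)∫u², impossible since c < 1; so 1−α > 0. By the sharp Poincaré inequality on H^1_0 of an interval of length L, ∫(u')² ≥ (π/L)²∫u² with equality for the first sine mode sin(π(x−x₀)/L) (x₀ the left endpoint), so the inequality holds for all u iff (1−α)(π/L)² ≥ α − c, i.e. α ≤ ((π/L)² + c)/((π/L)² + 1) = (1 + c(L/π)²)/(1 + (L/π)²). With (π/L)² = π^2/25 and c = 2/3, the largest admissible constant is α = ((π/L)² + c)/((π/L)² + 1).
Simplifying, α = (π^2 + 50/3)/(π^2 + 25).


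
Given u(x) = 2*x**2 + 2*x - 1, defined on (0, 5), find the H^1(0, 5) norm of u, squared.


||u||_{H^1}^2 = 13775/3

The H^1 norm (squared) on an interval (0, L) is
  ||u||_{H^1}^2 = ∫_0^L u(x)^2 dx + ∫_0^L u'(x)^2 dx.
Compute u'(x) = 4*x + 2.
Then u(x)^2 = 4*x**4 + 8*x**3 - 4*x + 1 and u'(x)^2 = 16*x**2 + 16*x + 4.
Integrate each monomial from 0 to 5 using ∫_0^5 c·x^n dx = c·5^(n+1)/(n+1):
  ∫_0^5 u(x)^2 dx = ∫_0^5 (4*x^4 + 8*x^3 - 4*x + 1) dx. Term by term:
    ∫_0^5 4*x^4 dx = 2500;  ∫_0^5 8*x^3 dx = 1250;  ∫_0^5 -4*x dx = -50;
    ∫_0^5 1 dx = 5.
  Sum: 2500 + 1250 − 50 + 5 = 3705.
  ∫_0^5 u'(x)^2 dx = ∫_0^5 (16*x^2 + 16*x + 4) dx. Term by term:
    ∫_0^5 16*x^2 dx = 2000/3;  ∫_0^5 16*x dx = 200;  ∫_0^5 4 dx = 20.
  Sum: 2000/3 + 200 + 20 = 2660/3.
Adding: ||u||_{H^1}^2 = 3705 + 2660/3 = 13775/3.


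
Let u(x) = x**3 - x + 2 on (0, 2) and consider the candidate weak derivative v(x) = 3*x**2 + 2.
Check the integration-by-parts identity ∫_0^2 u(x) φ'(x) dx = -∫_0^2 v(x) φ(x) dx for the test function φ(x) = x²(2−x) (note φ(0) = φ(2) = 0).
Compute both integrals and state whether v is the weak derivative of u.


LHS = -76/15, RHS = -136/15. No, v is not the weak derivative of u.

u(x) = x**3 - x + 2, classical derivative u'(x) = 3*x**2 - 1.
φ(x) = x²(2−x), so φ'(x) = x*(4 - 3*x).
Note φ(0) = φ(2) = 0, so the boundary term u·φ vanishes.
LHS = ∫_0^2 u(x) φ'(x) dx = ∫_0^2 (-3*x^5 + 4*x^4 + 3*x^3 - 10*x^2 + 8*x) dx. Term by term:
  ∫_0^2 -3*x^5 dx = -32;  ∫_0^2 4*x^4 dx = 128/5;  ∫_0^2 3*x^3 dx = 12;
  ∫_0^2 -10*x^2 dx = -80/3;  ∫_0^2 8*x dx = 16.
Sum: -32 + 128/5 + 12 − 80/3 + 16 = -76/15.
So LHS = -76/15.
∫_0^2 v(x) φ(x) dx = ∫_0^2 (-3*x^5 + 6*x^4 - 2*x^3 + 4*x^2) dx. Term by term:
  ∫_0^2 -3*x^5 dx = -32;  ∫_0^2 6*x^4 dx = 192/5;  ∫_0^2 -2*x^3 dx = -8;
  ∫_0^2 4*x^2 dx = 32/3.
Sum: -32 + 192/5 − 8 + 32/3 = 136/15.
So RHS = -∫_0^2 v(x) φ(x) dx = -136/15.
LHS − RHS = 4 ≠ 0, so the identity fails.
(For a valid weak derivative the identity must hold for EVERY test function, in particular this one. The failure shows v is NOT the weak derivative of u.)
Correct weak derivative would be u'(x) = 3*x**2 - 1.


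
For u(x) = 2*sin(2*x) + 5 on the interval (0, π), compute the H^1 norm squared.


||u||_{H^1(0,π)}^2 = 35*π

u'(x) = 4*cos(2*x).
Expand u² and (u')² and integrate term by term on (0, π), using: for integers n ≥ 1, ∫_0^π sin²(nx) dx = ∫_0^π cos²(nx) dx = π/2; for n ≠ n', ∫_0^π sin(nx)sin(n'x) dx = ∫_0^π cos(nx)cos(n'x) dx = 0; and by product-to-sum, ∫_0^π sin(nx)cos(n'x) dx = ½∫_0^π [sin((n+n')x) + sin((n−n')x)] dx, which is 0 when n+n' is even and 2n/(n²−n'²) when n+n' is odd (it need not vanish on (0, π)). For the constant mode: ∫_0^π 1 dx = π, ∫_0^π cos(nx) dx = 0, ∫_0^π sin(nx) dx = (1−(−1)^n)/n.
  u² squared terms: (5)²·∫1 dx = 25·π = 25*π;  (2)²·∫sin(2x)² dx = 4·π/2 = 2*π.
  u² cross terms: 2·(5)·(2)·∫1·sin(2x) dx = 20·(0) = 0.
  So ∫_0^π u² dx = 25*π + 2*π + 0 = 27*π.
  (u')² squared terms: (4)²·∫cos(2x)² dx = 16·π/2 = 8*π.
  So ∫_0^π (u')² dx = 8*π.
||u||_{H^1}^2 = (27*π) + (8*π) = 35*π.


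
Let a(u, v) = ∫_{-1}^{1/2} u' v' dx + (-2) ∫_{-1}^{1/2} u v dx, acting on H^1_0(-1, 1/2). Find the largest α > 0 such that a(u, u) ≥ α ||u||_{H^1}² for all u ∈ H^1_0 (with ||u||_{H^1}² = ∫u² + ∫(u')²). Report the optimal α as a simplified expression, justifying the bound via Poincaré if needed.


α = 2*(-9 + 2*π^2)/(9 + 4*π^2)

Coercivity of a(·,·) on H^1_0(-1, 1/2) means a(u, u) ≥ α ||u||_{H^1}² for every u ∈ H^1_0.
The interval has length L = 3/2, and Poincaré/coercivity depend only on L. Here a(u, u) = ∫(u')² + (-2)·∫u².
Here c = -2 < 0 with |c| < (π/L)² = 4*π^2/9, so coercivity still holds. The condition a(u,u) ≥ α||u||_{H^1}² reads (1−α)∫(u')² ≥ (α−c)∫u². Any admissible α is ≤ 1 (rapidly oscillating u have ∫u²/∫(u')² → 0), and α = 1 would force 0 ≥ (1−c)∫u², impossible since c < 1; so 1−α > 0. By the sharp Poincaré inequality on H^1_0 of an interval of length L, ∫(u')² ≥ (π/L)²∫u² with equality for the first sine mode sin(π(x−x₀)/L) (x₀ the left endpoint), so the inequality holds for all u iff (1−α)(π/L)² ≥ α − c, i.e. α ≤ ((π/L)² + c)/((π/L)² + 1) = (1 + c(L/π)²)/(1 + (L/π)²). (Direct route, valid since c ≤ 0: Poincaré gives c∫u² ≥ c(L/π)²∫(u')², so a(u,u) ≥ (1 + c(L/π)²)∫(u')², while ||u||_{H^1}² ≤ (1 + (L/π)²)∫(u')²; dividing yields the same α.) With (π/L)² = 4*π^2/9 and c = -2, the largest admissible constant is α = ((π/L)² + c)/((π/L)² + 1).
Simplifying, α = 2*(-9 + 2*π^2)/(9 + 4*π^2).


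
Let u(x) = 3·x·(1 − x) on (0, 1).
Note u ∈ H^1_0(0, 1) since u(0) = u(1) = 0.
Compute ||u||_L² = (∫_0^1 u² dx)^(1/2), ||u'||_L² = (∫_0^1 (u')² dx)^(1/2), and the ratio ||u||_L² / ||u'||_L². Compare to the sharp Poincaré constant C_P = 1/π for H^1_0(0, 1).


||u||_L² / ||u'||_L² = sqrt(10)/10 < C_P = 1/π.

u(x) = 3·x·(1 − x), so u'(x) = 3 - 6*x.
u(x) = 3·x·(1 − x) vanishes at x = 0 and x = 1, so u ∈ H^1_0(0, 1). Differentiate via the product rule and integrate the resulting polynomials term by term.
  ∫_0^1 u² dx = ∫_0^1 (9*x^4 - 18*x^3 + 9*x^2) dx. Term by term:
    ∫_0^1 9*x^4 dx = 9/5;  ∫_0^1 -18*x^3 dx = -9/2;  ∫_0^1 9*x^2 dx = 3.
  Sum: 9/5 − 9/2 + 3 = 3/10.
  ∫_0^1 (u')² dx = ∫_0^1 (36*x^2 - 36*x + 9) dx. Term by term:
    ∫_0^1 36*x^2 dx = 12;  ∫_0^1 -36*x dx = -18;  ∫_0^1 9 dx = 9.
  Sum: 12 − 18 + 9 = 3.
∫_0^1 u² dx = 3/10, so ||u||_L² = sqrt(30)/10.
∫_0^1 (u')² dx = 3, so ||u'||_L² = sqrt(3).
Ratio ||u||_L² / ||u'||_L² = sqrt(10)/10.
Sharp Poincaré constant on H^1_0(0, 1) is C_P = L/π = 1/π, achieved by sin(π·x).
A polynomial bump cannot attain the sharp Poincaré constant (only the first sine eigenfunction does), so the ratio is strictly less than C_P, consistent with ||u||_L² ≤ C_P ||u'||_L².


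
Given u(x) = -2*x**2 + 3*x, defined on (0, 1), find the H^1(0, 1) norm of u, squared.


||u||_{H^1}^2 = 47/15

The H^1 norm (squared) on an interval (0, L) is
  ||u||_{H^1}^2 = ∫_0^L u(x)^2 dx + ∫_0^L u'(x)^2 dx.
Compute u'(x) = 3 - 4*x.
Then u(x)^2 = 4*x**4 - 12*x**3 + 9*x**2 and u'(x)^2 = 16*x**2 - 24*x + 9.
Integrate each monomial from 0 to 1 using ∫_0^1 c·x^n dx = c·1^(n+1)/(n+1):
  ∫_0^1 u(x)^2 dx = ∫_0^1 (4*x^4 - 12*x^3 + 9*x^2) dx. Term by term:
    ∫_0^1 4*x^4 dx = 4/5;  ∫_0^1 -12*x^3 dx = -3;  ∫_0^1 9*x^2 dx = 3.
  Sum: 4/5 − 3 + 3 = 4/5.
  ∫_0^1 u'(x)^2 dx = ∫_0^1 (16*x^2 - 24*x + 9) dx. Term by term:
    ∫_0^1 16*x^2 dx = 16/3;  ∫_0^1 -24*x dx = -12;  ∫_0^1 9 dx = 9.
  Sum: 16/3 − 12 + 9 = 7/3.
Adding: ||u||_{H^1}^2 = 4/5 + 7/3 = 47/15.


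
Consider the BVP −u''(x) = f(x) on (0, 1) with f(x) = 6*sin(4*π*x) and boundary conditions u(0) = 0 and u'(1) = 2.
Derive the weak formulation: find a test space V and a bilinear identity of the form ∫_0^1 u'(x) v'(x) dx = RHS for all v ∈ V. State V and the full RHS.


V = {v ∈ H^1(0, 1) : v(0) = 0} (test functions vanish at x = 0 where u is specified); weak form: ∫_0^1 u'v' dx = ∫_0^1 (6*sin(4*π*x)) v dx + 2·v(1) for all v ∈ V.

Multiply both sides by a test function v and integrate from 0 to 1:
  ∫_0^1 −u''(x) v(x) dx = ∫_0^1 f(x) v(x) dx.
Integrate the LHS by parts once:
  ∫_0^1 −u'' v dx = −[u'(x) v(x)]_0^1 + ∫_0^1 u'(x) v'(x) dx.
Thus ∫_0^1 u'(x) v'(x) dx = ∫_0^1 f(x) v(x) dx + [u'(x) v(x)]_0^1.
Choose V so that boundary terms are either known or forced to vanish.
Mixed BC: u(0) = 0 (Dirichlet) and u'(1) = 2 (Neumann). Define V = {v ∈ H^1(0, 1) : v(0) = 0}. Then [u' v]_0^1 = u'(1)·v(1) − u'(0)·0 = 2·v(1).
Weak formulation: find u (satisfying any essential BC) such that ∫_0^1 u'(x) v'(x) dx = ∫_0^1 f v dx + 2·v(1) for all v ∈ V (Dirichlet at 0 absorbed into V; Neumann datum at x = 1 contributes the boundary term).
Substituting f(x) = 6*sin(4*π*x), the right-hand side is ∫_0^1 (6*sin(4*π*x)) v dx + 2·v(1).


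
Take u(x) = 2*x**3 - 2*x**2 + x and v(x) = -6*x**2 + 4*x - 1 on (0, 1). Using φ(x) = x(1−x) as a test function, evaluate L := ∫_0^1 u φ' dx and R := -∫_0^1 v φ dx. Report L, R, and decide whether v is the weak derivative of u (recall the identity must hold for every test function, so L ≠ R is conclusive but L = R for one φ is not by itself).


LHS = -2/15, RHS = 2/15. No, v is not the weak derivative of u.

u(x) = 2*x**3 - 2*x**2 + x, classical derivative u'(x) = 6*x**2 - 4*x + 1.
φ(x) = x(1−x), so φ'(x) = 1 - 2*x.
Note φ(0) = φ(1) = 0, so the boundary term u·φ vanishes.
LHS = ∫_0^1 u(x) φ'(x) dx = ∫_0^1 (-4*x^4 + 6*x^3 - 4*x^2 + x) dx. Term by term:
  ∫_0^1 -4*x^4 dx = -4/5;  ∫_0^1 6*x^3 dx = 3/2;  ∫_0^1 -4*x^2 dx = -4/3;
  ∫_0^1 x dx = 1/2.
Sum: -4/5 + 3/2 − 4/3 + 1/2 = -2/15.
So LHS = -2/15.
∫_0^1 v(x) φ(x) dx = ∫_0^1 (6*x^4 - 10*x^3 + 5*x^2 - x) dx. Term by term:
  ∫_0^1 6*x^4 dx = 6/5;  ∫_0^1 -10*x^3 dx = -5/2;  ∫_0^1 5*x^2 dx = 5/3;
  ∫_0^1 -x dx = -1/2.
Sum: 6/5 − 5/2 + 5/3 − 1/2 = -2/15.
So RHS = -∫_0^1 v(x) φ(x) dx = 2/15.
LHS − RHS = -4/15 ≠ 0, so the identity fails.
(For a valid weak derivative the identity must hold for EVERY test function, in particular this one. The failure shows v is NOT the weak derivative of u.)
Correct weak derivative would be u'(x) = 6*x**2 - 4*x + 1.


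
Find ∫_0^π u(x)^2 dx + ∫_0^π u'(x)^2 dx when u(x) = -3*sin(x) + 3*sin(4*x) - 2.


||u||_{H^1(0,π)}^2 = 24 + 179*π/2

u'(x) = -3*cos(x) + 12*cos(4*x).
Expand u² and (u')² and integrate term by term on (0, π), using: for integers n ≥ 1, ∫_0^π sin²(nx) dx = ∫_0^π cos²(nx) dx = π/2; for n ≠ n', ∫_0^π sin(nx)sin(n'x) dx = ∫_0^π cos(nx)cos(n'x) dx = 0; and by product-to-sum, ∫_0^π sin(nx)cos(n'x) dx = ½∫_0^π [sin((n+n')x) + sin((n−n')x)] dx, which is 0 when n+n' is even and 2n/(n²−n'²) when n+n' is odd (it need not vanish on (0, π)). For the constant mode: ∫_0^π 1 dx = π, ∫_0^π cos(nx) dx = 0, ∫_0^π sin(nx) dx = (1−(−1)^n)/n.
  u² squared terms: (-2)²·∫1 dx = 4·π = 4*π;  (-3)²·∫sin(x)² dx = 9·π/2 = 9*π/2;  (3)²·∫sin(4x)² dx = 9·π/2 = 9*π/2.
  u² cross terms: 2·(-2)·(-3)·∫1·sin(x) dx = 12·(2) = 24;  2·(-2)·(3)·∫1·sin(4x) dx = -12·(0) = 0;  2·(-3)·(3)·∫sin(x)·sin(4x) dx = -18·(0) = 0.
  So ∫_0^π u² dx = 4*π + 9*π/2 + 9*π/2 + 24 + 0 + 0 = 24 + 13*π.
  (u')² squared terms: (-3)²·∫cos(x)² dx = 9·π/2 = 9*π/2;  (12)²·∫cos(4x)² dx = 144·π/2 = 72*π.
  (u')² cross terms: 2·(-3)·(12)·∫cos(x)·cos(4x) dx = -72·(0) = 0.
  So ∫_0^π (u')² dx = 9*π/2 + 72*π + 0 = 153*π/2.
||u||_{H^1}^2 = (24 + 13*π) + (153*π/2) = 24 + 179*π/2.


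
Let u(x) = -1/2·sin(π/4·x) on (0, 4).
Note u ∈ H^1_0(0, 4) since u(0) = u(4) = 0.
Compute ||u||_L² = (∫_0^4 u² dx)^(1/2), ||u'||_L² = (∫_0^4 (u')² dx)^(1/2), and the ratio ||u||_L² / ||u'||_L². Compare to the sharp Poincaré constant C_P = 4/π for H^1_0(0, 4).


||u||_L² / ||u'||_L² = 4/π = C_P.

u(x) = -1/2·sin(π/4·x), so u'(x) = -π*cos(π*x/4)/8.
Writing u(x) = A·sin(kπx/L) with A = -1/2 and k = 1, use ∫_0^L sin²(kπx/L) dx = L/2 and ∫_0^L cos²(kπx/L) dx = L/2.
u² = 1/4·sin²(π/4·x) and (u')² = π^2/64·cos²(π/4·x), and each of sin², cos² integrates to L/2 = 2 over (0, 4).
∫_0^4 u² dx = 1/2, so ||u||_L² = sqrt(2)/2.
∫_0^4 (u')² dx = π^2/32, so ||u'||_L² = sqrt(2)*π/8.
Ratio ||u||_L² / ||u'||_L² = 4/π.
Sharp Poincaré constant on H^1_0(0, 4) is C_P = L/π = 4/π, achieved by sin(π/4·x).
This is the k = 1 eigenfunction (up to amplitude), so the ratio equals the sharp Poincaré constant exactly.
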